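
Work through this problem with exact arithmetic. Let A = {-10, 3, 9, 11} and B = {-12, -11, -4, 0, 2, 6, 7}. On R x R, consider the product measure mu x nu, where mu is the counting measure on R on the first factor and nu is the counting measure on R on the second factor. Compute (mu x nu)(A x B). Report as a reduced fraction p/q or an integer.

For a measurable rectangle A x B, the product measure satisfies
  (mu x nu)(A x B) = mu(A) * nu(B).
  mu(A) = 4.
  nu(B) = 7.
  (mu x nu)(A x B) = 4 * 7 = 28.

28


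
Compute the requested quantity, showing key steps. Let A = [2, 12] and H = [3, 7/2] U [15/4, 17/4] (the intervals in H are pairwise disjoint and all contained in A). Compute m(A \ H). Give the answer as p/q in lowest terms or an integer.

The ambient interval has length m(A) = 12 - 2 = 10.
Since the holes are disjoint and sit inside A, by finite additivity
  m(H) = sum_i (b_i - a_i), and m(A \ H) = m(A) - m(H).
Computing the hole measures:
  m(H_1) = 7/2 - 3 = 1/2.
  m(H_2) = 17/4 - 15/4 = 1/2.
Summed: m(H) = 1/2 + 1/2 = 1.
So m(A \ H) = 10 - 1 = 9.

9


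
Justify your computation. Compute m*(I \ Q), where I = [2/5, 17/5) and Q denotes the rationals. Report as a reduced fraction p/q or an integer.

The interval I = [2/5, 17/5) has m(I) = 17/5 - 2/5 = 3 (endpoints are measure-zero, so open/closed/half-open agree). Write I = (I cap Q) u (I \ Q). The rationals in I are countable, so m*(I cap Q) = 0 (cover each rational by intervals whose total length is arbitrarily small). By countable subadditivity m*(I) <= m*(I cap Q) + m*(I \ Q), hence m*(I \ Q) >= m(I) = 3. The reverse inequality m*(I \ Q) <= m*(I) = 3 is trivial since (I \ Q) is a subset of I. Therefore m*(I \ Q) = 3.

3


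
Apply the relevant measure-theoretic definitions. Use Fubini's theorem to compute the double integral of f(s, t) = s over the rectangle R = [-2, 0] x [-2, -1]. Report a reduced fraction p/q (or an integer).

f(s, t) is a tensor product of a function of s and a function of t, and both factors are bounded continuous (hence Lebesgue integrable) on the rectangle, so Fubini's theorem applies:
  integral_R f d(m x m) = (integral_a1^b1 s ds) * (integral_a2^b2 1 dt).
Inner integral in s: integral_{-2}^{0} s ds = (0^2 - (-2)^2)/2
  = -2.
Inner integral in t: integral_{-2}^{-1} 1 dt = ((-1)^1 - (-2)^1)/1
  = 1.
Product: (-2) * (1) = -2.

-2


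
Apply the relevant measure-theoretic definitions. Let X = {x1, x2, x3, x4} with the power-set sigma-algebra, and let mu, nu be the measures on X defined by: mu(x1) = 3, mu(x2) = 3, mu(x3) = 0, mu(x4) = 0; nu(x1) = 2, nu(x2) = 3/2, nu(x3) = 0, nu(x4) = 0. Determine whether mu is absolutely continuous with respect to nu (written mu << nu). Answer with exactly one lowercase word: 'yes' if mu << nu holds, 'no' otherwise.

mu << nu means: every nu-null measurable set is also mu-null; equivalently, for every atom x, if nu({x}) = 0 then mu({x}) = 0.
Checking each atom:
  x1: nu = 2 > 0 -> no constraint.
  x2: nu = 3/2 > 0 -> no constraint.
  x3: nu = 0, mu = 0 -> consistent with mu << nu.
  x4: nu = 0, mu = 0 -> consistent with mu << nu.
No atom violates the condition. Therefore mu << nu.

yes


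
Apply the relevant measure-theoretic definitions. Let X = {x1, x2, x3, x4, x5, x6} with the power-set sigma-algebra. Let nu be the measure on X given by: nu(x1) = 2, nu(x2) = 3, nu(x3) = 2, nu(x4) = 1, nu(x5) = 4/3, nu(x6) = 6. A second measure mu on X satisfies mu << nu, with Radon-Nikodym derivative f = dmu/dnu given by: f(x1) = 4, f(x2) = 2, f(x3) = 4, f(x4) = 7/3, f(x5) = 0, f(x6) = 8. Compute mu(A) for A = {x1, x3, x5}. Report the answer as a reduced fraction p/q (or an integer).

By the defining property of the Radon-Nikodym derivative, for every measurable set A,
  mu(A) = integral_A f dnu.
Since nu is a discrete measure concentrated on the atoms of X, the integral over A reduces to the sum
  mu(A) = sum_{x in A} f(x) * nu({x}).
Computing each term:
  x1: f(x1) * nu(x1) = 4 * 2 = 8.
  x3: f(x3) * nu(x3) = 4 * 2 = 8.
  x5: f(x5) * nu(x5) = 0 * 4/3 = 0.
Summing: mu(A) = 8 + 8 + 0 = 16.

16


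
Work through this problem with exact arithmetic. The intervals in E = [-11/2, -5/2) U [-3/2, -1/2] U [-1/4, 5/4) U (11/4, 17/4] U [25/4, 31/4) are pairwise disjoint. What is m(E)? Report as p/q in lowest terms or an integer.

For pairwise disjoint intervals, m(union_i I_i) = sum_i m(I_i),
and m is invariant under swapping open/closed endpoints (single points have measure 0).
So m(E) = sum_i (b_i - a_i).
  I_1 has length -5/2 - (-11/2) = 3.
  I_2 has length -1/2 - (-3/2) = 1.
  I_3 has length 5/4 - (-1/4) = 3/2.
  I_4 has length 17/4 - 11/4 = 3/2.
  I_5 has length 31/4 - 25/4 = 3/2.
Summing:
  m(E) = 3 + 1 + 3/2 + 3/2 + 3/2 = 17/2.

17/2


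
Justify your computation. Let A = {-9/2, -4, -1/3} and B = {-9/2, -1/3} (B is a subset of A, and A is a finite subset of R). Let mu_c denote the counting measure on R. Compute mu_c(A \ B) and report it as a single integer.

Counting measure assigns mu_c(E) = |E| (number of elements) when E is finite. For B subset A, A \ B is the set of elements of A not in B, so |A \ B| = |A| - |B|.
|A| = 3, |B| = 2, so mu_c(A \ B) = 3 - 2 = 1.

1


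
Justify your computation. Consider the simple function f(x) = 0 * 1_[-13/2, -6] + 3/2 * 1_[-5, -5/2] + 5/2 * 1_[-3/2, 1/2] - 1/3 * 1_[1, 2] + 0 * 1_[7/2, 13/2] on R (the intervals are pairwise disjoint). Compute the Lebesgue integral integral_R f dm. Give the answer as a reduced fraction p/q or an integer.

For a simple function f = sum_i c_i * 1_{A_i} with disjoint A_i,
  integral f dm = sum_i c_i * m(A_i).
Lengths of the A_i:
  m(A_1) = -6 - (-13/2) = 1/2.
  m(A_2) = -5/2 - (-5) = 5/2.
  m(A_3) = 1/2 - (-3/2) = 2.
  m(A_4) = 2 - 1 = 1.
  m(A_5) = 13/2 - 7/2 = 3.
Contributions c_i * m(A_i):
  (0) * (1/2) = 0.
  (3/2) * (5/2) = 15/4.
  (5/2) * (2) = 5.
  (-1/3) * (1) = -1/3.
  (0) * (3) = 0.
Total: 0 + 15/4 + 5 - 1/3 + 0 = 101/12.

101/12


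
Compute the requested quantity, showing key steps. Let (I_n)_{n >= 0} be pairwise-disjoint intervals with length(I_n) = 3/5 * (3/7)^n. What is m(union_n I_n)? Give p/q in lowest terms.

By countable additivity of the Lebesgue measure on pairwise disjoint measurable sets,
  m(union_{n >= 0} I_n) = sum_{n >= 0} m(I_n) = sum_{n >= 0} a * r^n,
  with a = 3/5 and r = 3/7.
Since 0 < r = 3/7 < 1, the geometric series converges:
  sum_{n >= 0} a * r^n = a / (1 - r).
  = 3/5 / (1 - 3/7)
  = 3/5 / (4/7)
  = 21/20.

21/20


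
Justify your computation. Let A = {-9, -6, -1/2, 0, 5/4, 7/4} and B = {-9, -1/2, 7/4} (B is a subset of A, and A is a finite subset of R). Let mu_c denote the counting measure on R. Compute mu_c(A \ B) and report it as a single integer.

Counting measure assigns mu_c(E) = |E| (number of elements) when E is finite. For B subset A, A \ B is the set of elements of A not in B, so |A \ B| = |A| - |B|.
|A| = 6, |B| = 3, so mu_c(A \ B) = 6 - 3 = 3.

3


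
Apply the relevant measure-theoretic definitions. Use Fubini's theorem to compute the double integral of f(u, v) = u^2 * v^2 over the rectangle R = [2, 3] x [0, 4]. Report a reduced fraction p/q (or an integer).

f(u, v) is a tensor product of a function of u and a function of v, and both factors are bounded continuous (hence Lebesgue integrable) on the rectangle, so Fubini's theorem applies:
  integral_R f d(m x m) = (integral_a1^b1 u^2 du) * (integral_a2^b2 v^2 dv).
Inner integral in u: integral_{2}^{3} u^2 du = (3^3 - 2^3)/3
  = 19/3.
Inner integral in v: integral_{0}^{4} v^2 dv = (4^3 - 0^3)/3
  = 64/3.
Product: (19/3) * (64/3) = 1216/9.

1216/9


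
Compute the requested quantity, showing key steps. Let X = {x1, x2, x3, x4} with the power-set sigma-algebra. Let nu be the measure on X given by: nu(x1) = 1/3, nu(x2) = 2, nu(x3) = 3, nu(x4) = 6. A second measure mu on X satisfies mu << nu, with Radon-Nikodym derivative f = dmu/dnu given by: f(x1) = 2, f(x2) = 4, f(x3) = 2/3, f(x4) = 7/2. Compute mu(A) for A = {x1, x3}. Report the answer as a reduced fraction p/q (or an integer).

By the defining property of the Radon-Nikodym derivative, for every measurable set A,
  mu(A) = integral_A f dnu.
Since nu is a discrete measure concentrated on the atoms of X, the integral over A reduces to the sum
  mu(A) = sum_{x in A} f(x) * nu({x}).
Computing each term:
  x1: f(x1) * nu(x1) = 2 * 1/3 = 2/3.
  x3: f(x3) * nu(x3) = 2/3 * 3 = 2.
Summing: mu(A) = 2/3 + 2 = 8/3.

8/3


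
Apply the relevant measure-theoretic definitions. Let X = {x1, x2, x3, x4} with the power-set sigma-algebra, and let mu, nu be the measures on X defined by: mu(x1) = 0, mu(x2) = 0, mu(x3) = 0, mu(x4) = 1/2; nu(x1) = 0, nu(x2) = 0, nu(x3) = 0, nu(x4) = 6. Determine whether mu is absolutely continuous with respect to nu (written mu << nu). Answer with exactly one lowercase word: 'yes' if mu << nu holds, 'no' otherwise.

mu << nu means: every nu-null measurable set is also mu-null; equivalently, for every atom x, if nu({x}) = 0 then mu({x}) = 0.
Checking each atom:
  x1: nu = 0, mu = 0 -> consistent with mu << nu.
  x2: nu = 0, mu = 0 -> consistent with mu << nu.
  x3: nu = 0, mu = 0 -> consistent with mu << nu.
  x4: nu = 6 > 0 -> no constraint.
No atom violates the condition. Therefore mu << nu.

yes


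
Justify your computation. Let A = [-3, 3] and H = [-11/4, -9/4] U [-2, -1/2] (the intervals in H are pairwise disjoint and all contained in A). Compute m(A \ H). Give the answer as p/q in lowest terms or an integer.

The ambient interval has length m(A) = 3 - (-3) = 6.
Since the holes are disjoint and sit inside A, by finite additivity
  m(H) = sum_i (b_i - a_i), and m(A \ H) = m(A) - m(H).
Computing the hole measures:
  m(H_1) = -9/4 - (-11/4) = 1/2.
  m(H_2) = -1/2 - (-2) = 3/2.
Summed: m(H) = 1/2 + 3/2 = 2.
So m(A \ H) = 6 - 2 = 4.

4


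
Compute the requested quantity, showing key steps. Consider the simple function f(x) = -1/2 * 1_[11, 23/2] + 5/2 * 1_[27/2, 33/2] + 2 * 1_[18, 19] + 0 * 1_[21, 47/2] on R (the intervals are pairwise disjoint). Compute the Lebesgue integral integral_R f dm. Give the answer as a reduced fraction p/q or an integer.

For a simple function f = sum_i c_i * 1_{A_i} with disjoint A_i,
  integral f dm = sum_i c_i * m(A_i).
Lengths of the A_i:
  m(A_1) = 23/2 - 11 = 1/2.
  m(A_2) = 33/2 - 27/2 = 3.
  m(A_3) = 19 - 18 = 1.
  m(A_4) = 47/2 - 21 = 5/2.
Contributions c_i * m(A_i):
  (-1/2) * (1/2) = -1/4.
  (5/2) * (3) = 15/2.
  (2) * (1) = 2.
  (0) * (5/2) = 0.
Total: -1/4 + 15/2 + 2 + 0 = 37/4.

37/4


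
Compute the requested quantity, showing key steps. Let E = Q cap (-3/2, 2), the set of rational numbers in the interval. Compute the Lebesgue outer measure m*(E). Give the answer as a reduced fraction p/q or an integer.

E = Q cap (-3/2, 2) is a subset of Q, which is countable. Enumerate Q = {q_1, q_2, ...}; for any eps > 0, cover q_k by the open interval (q_k - eps/2^(k+1), q_k + eps/2^(k+1)), of length eps/2^k. The total cover length is sum_{k>=1} eps/2^k = eps. Hence m*(E) <= m*(Q) <= eps for every eps > 0, and since outer measure is non-negative, m*(E) = 0.

0


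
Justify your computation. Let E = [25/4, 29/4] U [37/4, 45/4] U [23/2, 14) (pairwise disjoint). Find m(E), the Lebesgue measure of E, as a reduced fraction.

For pairwise disjoint intervals, m(union_i I_i) = sum_i m(I_i),
and m is invariant under swapping open/closed endpoints (single points have measure 0).
So m(E) = sum_i (b_i - a_i).
  I_1 has length 29/4 - 25/4 = 1.
  I_2 has length 45/4 - 37/4 = 2.
  I_3 has length 14 - 23/2 = 5/2.
Summing:
  m(E) = 1 + 2 + 5/2 = 11/2.

11/2


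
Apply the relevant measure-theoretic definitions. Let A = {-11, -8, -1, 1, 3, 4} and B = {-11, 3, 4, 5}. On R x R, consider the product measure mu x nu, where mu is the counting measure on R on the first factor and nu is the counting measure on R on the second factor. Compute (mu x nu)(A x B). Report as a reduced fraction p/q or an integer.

For a measurable rectangle A x B, the product measure satisfies
  (mu x nu)(A x B) = mu(A) * nu(B).
  mu(A) = 6.
  nu(B) = 4.
  (mu x nu)(A x B) = 6 * 4 = 24.

24


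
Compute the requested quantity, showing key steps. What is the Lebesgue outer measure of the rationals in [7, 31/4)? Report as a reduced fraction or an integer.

E = Q cap [7, 31/4) is a subset of Q, which is countable. Enumerate Q = {q_1, q_2, ...}; for any eps > 0, cover q_k by the open interval (q_k - eps/2^(k+1), q_k + eps/2^(k+1)), of length eps/2^k. The total cover length is sum_{k>=1} eps/2^k = eps. Hence m*(E) <= m*(Q) <= eps for every eps > 0, and since outer measure is non-negative, m*(E) = 0.

0


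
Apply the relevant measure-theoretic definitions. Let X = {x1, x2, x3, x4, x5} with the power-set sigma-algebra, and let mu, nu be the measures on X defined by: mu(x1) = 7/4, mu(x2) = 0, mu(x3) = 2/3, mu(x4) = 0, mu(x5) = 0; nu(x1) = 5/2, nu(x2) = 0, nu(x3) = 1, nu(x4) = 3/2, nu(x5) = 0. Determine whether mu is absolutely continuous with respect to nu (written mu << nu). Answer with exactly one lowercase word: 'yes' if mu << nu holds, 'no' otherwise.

mu << nu means: every nu-null measurable set is also mu-null; equivalently, for every atom x, if nu({x}) = 0 then mu({x}) = 0.
Checking each atom:
  x1: nu = 5/2 > 0 -> no constraint.
  x2: nu = 0, mu = 0 -> consistent with mu << nu.
  x3: nu = 1 > 0 -> no constraint.
  x4: nu = 3/2 > 0 -> no constraint.
  x5: nu = 0, mu = 0 -> consistent with mu << nu.
No atom violates the condition. Therefore mu << nu.

yes


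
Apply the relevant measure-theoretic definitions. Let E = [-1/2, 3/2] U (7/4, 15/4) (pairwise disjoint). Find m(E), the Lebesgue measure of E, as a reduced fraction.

For pairwise disjoint intervals, m(union_i I_i) = sum_i m(I_i),
and m is invariant under swapping open/closed endpoints (single points have measure 0).
So m(E) = sum_i (b_i - a_i).
  I_1 has length 3/2 - (-1/2) = 2.
  I_2 has length 15/4 - 7/4 = 2.
Summing:
  m(E) = 2 + 2 = 4.

4


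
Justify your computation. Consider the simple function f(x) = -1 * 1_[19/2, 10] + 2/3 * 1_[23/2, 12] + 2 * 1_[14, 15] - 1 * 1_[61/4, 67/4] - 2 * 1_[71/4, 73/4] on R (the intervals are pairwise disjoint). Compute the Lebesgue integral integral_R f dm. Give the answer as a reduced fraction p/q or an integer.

For a simple function f = sum_i c_i * 1_{A_i} with disjoint A_i,
  integral f dm = sum_i c_i * m(A_i).
Lengths of the A_i:
  m(A_1) = 10 - 19/2 = 1/2.
  m(A_2) = 12 - 23/2 = 1/2.
  m(A_3) = 15 - 14 = 1.
  m(A_4) = 67/4 - 61/4 = 3/2.
  m(A_5) = 73/4 - 71/4 = 1/2.
Contributions c_i * m(A_i):
  (-1) * (1/2) = -1/2.
  (2/3) * (1/2) = 1/3.
  (2) * (1) = 2.
  (-1) * (3/2) = -3/2.
  (-2) * (1/2) = -1.
Total: -1/2 + 1/3 + 2 - 3/2 - 1 = -2/3.

-2/3


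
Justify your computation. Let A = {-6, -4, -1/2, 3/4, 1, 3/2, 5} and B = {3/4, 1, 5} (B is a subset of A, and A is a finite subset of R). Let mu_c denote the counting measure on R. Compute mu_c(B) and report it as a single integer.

Counting measure assigns mu_c(E) = |E| (number of elements) when E is finite.
B has 3 element(s), so mu_c(B) = 3.

3


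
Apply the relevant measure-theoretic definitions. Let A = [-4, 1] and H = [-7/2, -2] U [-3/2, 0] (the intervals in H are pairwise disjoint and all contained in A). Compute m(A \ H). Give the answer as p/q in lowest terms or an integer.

The ambient interval has length m(A) = 1 - (-4) = 5.
Since the holes are disjoint and sit inside A, by finite additivity
  m(H) = sum_i (b_i - a_i), and m(A \ H) = m(A) - m(H).
Computing the hole measures:
  m(H_1) = -2 - (-7/2) = 3/2.
  m(H_2) = 0 - (-3/2) = 3/2.
Summed: m(H) = 3/2 + 3/2 = 3.
So m(A \ H) = 5 - 3 = 2.

2


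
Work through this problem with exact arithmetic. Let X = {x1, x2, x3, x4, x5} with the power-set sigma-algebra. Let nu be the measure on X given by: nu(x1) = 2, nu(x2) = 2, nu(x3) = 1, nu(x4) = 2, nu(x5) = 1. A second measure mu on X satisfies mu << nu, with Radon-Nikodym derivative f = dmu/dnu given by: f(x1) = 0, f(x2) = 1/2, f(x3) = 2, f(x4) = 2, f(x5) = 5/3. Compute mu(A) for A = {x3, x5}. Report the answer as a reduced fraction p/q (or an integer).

By the defining property of the Radon-Nikodym derivative, for every measurable set A,
  mu(A) = integral_A f dnu.
Since nu is a discrete measure concentrated on the atoms of X, the integral over A reduces to the sum
  mu(A) = sum_{x in A} f(x) * nu({x}).
Computing each term:
  x3: f(x3) * nu(x3) = 2 * 1 = 2.
  x5: f(x5) * nu(x5) = 5/3 * 1 = 5/3.
Summing: mu(A) = 2 + 5/3 = 11/3.

11/3


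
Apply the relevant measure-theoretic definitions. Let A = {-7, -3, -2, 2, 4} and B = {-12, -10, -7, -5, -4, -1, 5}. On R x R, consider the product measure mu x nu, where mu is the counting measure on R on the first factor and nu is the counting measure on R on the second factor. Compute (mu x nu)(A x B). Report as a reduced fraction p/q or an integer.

For a measurable rectangle A x B, the product measure satisfies
  (mu x nu)(A x B) = mu(A) * nu(B).
  mu(A) = 5.
  nu(B) = 7.
  (mu x nu)(A x B) = 5 * 7 = 35.

35


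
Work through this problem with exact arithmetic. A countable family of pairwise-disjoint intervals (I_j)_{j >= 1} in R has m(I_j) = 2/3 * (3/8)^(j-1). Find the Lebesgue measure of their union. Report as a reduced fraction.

By countable additivity of the Lebesgue measure on pairwise disjoint measurable sets,
  m(union_{j >= 1} I_j) = sum_{j >= 1} m(I_j) = sum_{j >= 1} a * r^(j-1),
  with a = 2/3 and r = 3/8.
Since 0 < r = 3/8 < 1, the geometric series converges:
  sum_{j >= 1} a * r^(j-1) = a / (1 - r).
  = 2/3 / (1 - 3/8)
  = 2/3 / (5/8)
  = 16/15.

16/15


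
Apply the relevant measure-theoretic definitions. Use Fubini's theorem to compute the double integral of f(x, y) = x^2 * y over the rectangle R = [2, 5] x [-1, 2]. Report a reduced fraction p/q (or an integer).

f(x, y) is a tensor product of a function of x and a function of y, and both factors are bounded continuous (hence Lebesgue integrable) on the rectangle, so Fubini's theorem applies:
  integral_R f d(m x m) = (integral_a1^b1 x^2 dx) * (integral_a2^b2 y dy).
Inner integral in x: integral_{2}^{5} x^2 dx = (5^3 - 2^3)/3
  = 39.
Inner integral in y: integral_{-1}^{2} y dy = (2^2 - (-1)^2)/2
  = 3/2.
Product: (39) * (3/2) = 117/2.

117/2


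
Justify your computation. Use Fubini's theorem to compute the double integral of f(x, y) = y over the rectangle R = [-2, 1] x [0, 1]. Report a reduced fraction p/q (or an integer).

f(x, y) is a tensor product of a function of x and a function of y, and both factors are bounded continuous (hence Lebesgue integrable) on the rectangle, so Fubini's theorem applies:
  integral_R f d(m x m) = (integral_a1^b1 1 dx) * (integral_a2^b2 y dy).
Inner integral in x: integral_{-2}^{1} 1 dx = (1^1 - (-2)^1)/1
  = 3.
Inner integral in y: integral_{0}^{1} y dy = (1^2 - 0^2)/2
  = 1/2.
Product: (3) * (1/2) = 3/2.

3/2


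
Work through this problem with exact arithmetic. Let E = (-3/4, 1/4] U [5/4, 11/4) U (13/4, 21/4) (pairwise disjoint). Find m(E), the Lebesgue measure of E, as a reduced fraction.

For pairwise disjoint intervals, m(union_i I_i) = sum_i m(I_i),
and m is invariant under swapping open/closed endpoints (single points have measure 0).
So m(E) = sum_i (b_i - a_i).
  I_1 has length 1/4 - (-3/4) = 1.
  I_2 has length 11/4 - 5/4 = 3/2.
  I_3 has length 21/4 - 13/4 = 2.
Summing:
  m(E) = 1 + 3/2 + 2 = 9/2.

9/2


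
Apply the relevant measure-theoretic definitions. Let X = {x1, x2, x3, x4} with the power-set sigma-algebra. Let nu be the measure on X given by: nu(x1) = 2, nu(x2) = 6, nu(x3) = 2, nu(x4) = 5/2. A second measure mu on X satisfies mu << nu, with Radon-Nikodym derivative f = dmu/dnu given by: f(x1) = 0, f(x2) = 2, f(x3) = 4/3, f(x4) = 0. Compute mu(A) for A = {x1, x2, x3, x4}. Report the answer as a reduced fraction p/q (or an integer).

By the defining property of the Radon-Nikodym derivative, for every measurable set A,
  mu(A) = integral_A f dnu.
Since nu is a discrete measure concentrated on the atoms of X, the integral over A reduces to the sum
  mu(A) = sum_{x in A} f(x) * nu({x}).
Computing each term:
  x1: f(x1) * nu(x1) = 0 * 2 = 0.
  x2: f(x2) * nu(x2) = 2 * 6 = 12.
  x3: f(x3) * nu(x3) = 4/3 * 2 = 8/3.
  x4: f(x4) * nu(x4) = 0 * 5/2 = 0.
Summing: mu(A) = 0 + 12 + 8/3 + 0 = 44/3.

44/3


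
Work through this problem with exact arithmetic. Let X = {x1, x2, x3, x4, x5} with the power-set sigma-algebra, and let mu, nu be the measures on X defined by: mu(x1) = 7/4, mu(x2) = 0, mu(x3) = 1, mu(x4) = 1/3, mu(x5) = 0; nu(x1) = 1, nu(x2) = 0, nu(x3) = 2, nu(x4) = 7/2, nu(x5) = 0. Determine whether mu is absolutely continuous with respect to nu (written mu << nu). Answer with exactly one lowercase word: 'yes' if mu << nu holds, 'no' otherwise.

mu << nu means: every nu-null measurable set is also mu-null; equivalently, for every atom x, if nu({x}) = 0 then mu({x}) = 0.
Checking each atom:
  x1: nu = 1 > 0 -> no constraint.
  x2: nu = 0, mu = 0 -> consistent with mu << nu.
  x3: nu = 2 > 0 -> no constraint.
  x4: nu = 7/2 > 0 -> no constraint.
  x5: nu = 0, mu = 0 -> consistent with mu << nu.
No atom violates the condition. Therefore mu << nu.

yes


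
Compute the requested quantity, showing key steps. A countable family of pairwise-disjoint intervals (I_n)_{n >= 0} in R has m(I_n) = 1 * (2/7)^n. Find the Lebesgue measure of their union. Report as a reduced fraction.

By countable additivity of the Lebesgue measure on pairwise disjoint measurable sets,
  m(union_{n >= 0} I_n) = sum_{n >= 0} m(I_n) = sum_{n >= 0} a * r^n,
  with a = 1 and r = 2/7.
Since 0 < r = 2/7 < 1, the geometric series converges:
  sum_{n >= 0} a * r^n = a / (1 - r).
  = 1 / (1 - 2/7)
  = 1 / (5/7)
  = 7/5.

7/5


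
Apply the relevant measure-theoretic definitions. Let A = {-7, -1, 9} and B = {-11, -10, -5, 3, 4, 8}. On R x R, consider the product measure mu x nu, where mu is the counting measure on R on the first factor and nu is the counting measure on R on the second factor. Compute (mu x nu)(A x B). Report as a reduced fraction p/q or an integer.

For a measurable rectangle A x B, the product measure satisfies
  (mu x nu)(A x B) = mu(A) * nu(B).
  mu(A) = 3.
  nu(B) = 6.
  (mu x nu)(A x B) = 3 * 6 = 18.

18


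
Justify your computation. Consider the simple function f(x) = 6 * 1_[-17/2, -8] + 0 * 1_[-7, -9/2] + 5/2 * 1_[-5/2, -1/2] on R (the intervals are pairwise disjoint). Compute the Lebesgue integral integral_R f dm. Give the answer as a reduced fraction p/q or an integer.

For a simple function f = sum_i c_i * 1_{A_i} with disjoint A_i,
  integral f dm = sum_i c_i * m(A_i).
Lengths of the A_i:
  m(A_1) = -8 - (-17/2) = 1/2.
  m(A_2) = -9/2 - (-7) = 5/2.
  m(A_3) = -1/2 - (-5/2) = 2.
Contributions c_i * m(A_i):
  (6) * (1/2) = 3.
  (0) * (5/2) = 0.
  (5/2) * (2) = 5.
Total: 3 + 0 + 5 = 8.

8


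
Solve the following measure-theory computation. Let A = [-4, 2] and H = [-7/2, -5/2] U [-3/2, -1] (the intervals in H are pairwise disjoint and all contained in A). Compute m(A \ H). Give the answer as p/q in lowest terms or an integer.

The ambient interval has length m(A) = 2 - (-4) = 6.
Since the holes are disjoint and sit inside A, by finite additivity
  m(H) = sum_i (b_i - a_i), and m(A \ H) = m(A) - m(H).
Computing the hole measures:
  m(H_1) = -5/2 - (-7/2) = 1.
  m(H_2) = -1 - (-3/2) = 1/2.
Summed: m(H) = 1 + 1/2 = 3/2.
So m(A \ H) = 6 - 3/2 = 9/2.

9/2


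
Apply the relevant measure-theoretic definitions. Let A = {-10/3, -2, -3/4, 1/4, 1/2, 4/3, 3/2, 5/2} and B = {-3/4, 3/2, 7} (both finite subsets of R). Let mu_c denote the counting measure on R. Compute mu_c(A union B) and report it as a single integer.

Counting measure on a finite set equals cardinality. By inclusion-exclusion, |A union B| = |A| + |B| - |A cap B|.
|A| = 8, |B| = 3, |A cap B| = 2.
So mu_c(A union B) = 8 + 3 - 2 = 9.

9


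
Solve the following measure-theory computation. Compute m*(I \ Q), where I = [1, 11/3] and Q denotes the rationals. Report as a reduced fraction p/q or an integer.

The interval I = [1, 11/3] has m(I) = 11/3 - 1 = 8/3 (endpoints are measure-zero, so open/closed/half-open agree). Write I = (I cap Q) u (I \ Q). The rationals in I are countable, so m*(I cap Q) = 0 (cover each rational by intervals whose total length is arbitrarily small). By countable subadditivity m*(I) <= m*(I cap Q) + m*(I \ Q), hence m*(I \ Q) >= m(I) = 8/3. The reverse inequality m*(I \ Q) <= m*(I) = 8/3 is trivial since (I \ Q) is a subset of I. Therefore m*(I \ Q) = 8/3.

8/3


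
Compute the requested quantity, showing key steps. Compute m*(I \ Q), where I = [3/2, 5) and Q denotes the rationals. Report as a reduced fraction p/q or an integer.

The interval I = [3/2, 5) has m(I) = 5 - 3/2 = 7/2 (endpoints are measure-zero, so open/closed/half-open agree). Write I = (I cap Q) u (I \ Q). The rationals in I are countable, so m*(I cap Q) = 0 (cover each rational by intervals whose total length is arbitrarily small). By countable subadditivity m*(I) <= m*(I cap Q) + m*(I \ Q), hence m*(I \ Q) >= m(I) = 7/2. The reverse inequality m*(I \ Q) <= m*(I) = 7/2 is trivial since (I \ Q) is a subset of I. Therefore m*(I \ Q) = 7/2.

7/2


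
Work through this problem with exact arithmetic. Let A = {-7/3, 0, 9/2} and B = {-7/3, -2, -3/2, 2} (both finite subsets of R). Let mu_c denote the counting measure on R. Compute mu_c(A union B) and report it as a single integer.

Counting measure on a finite set equals cardinality. By inclusion-exclusion, |A union B| = |A| + |B| - |A cap B|.
|A| = 3, |B| = 4, |A cap B| = 1.
So mu_c(A union B) = 3 + 4 - 1 = 6.

6


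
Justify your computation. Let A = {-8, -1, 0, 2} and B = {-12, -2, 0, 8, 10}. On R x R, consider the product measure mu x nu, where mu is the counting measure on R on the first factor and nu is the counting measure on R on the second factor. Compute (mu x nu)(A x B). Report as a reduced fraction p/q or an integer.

For a measurable rectangle A x B, the product measure satisfies
  (mu x nu)(A x B) = mu(A) * nu(B).
  mu(A) = 4.
  nu(B) = 5.
  (mu x nu)(A x B) = 4 * 5 = 20.

20


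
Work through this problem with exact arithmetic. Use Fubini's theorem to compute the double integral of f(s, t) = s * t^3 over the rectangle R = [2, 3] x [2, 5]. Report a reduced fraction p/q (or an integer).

f(s, t) is a tensor product of a function of s and a function of t, and both factors are bounded continuous (hence Lebesgue integrable) on the rectangle, so Fubini's theorem applies:
  integral_R f d(m x m) = (integral_a1^b1 s ds) * (integral_a2^b2 t^3 dt).
Inner integral in s: integral_{2}^{3} s ds = (3^2 - 2^2)/2
  = 5/2.
Inner integral in t: integral_{2}^{5} t^3 dt = (5^4 - 2^4)/4
  = 609/4.
Product: (5/2) * (609/4) = 3045/8.

3045/8


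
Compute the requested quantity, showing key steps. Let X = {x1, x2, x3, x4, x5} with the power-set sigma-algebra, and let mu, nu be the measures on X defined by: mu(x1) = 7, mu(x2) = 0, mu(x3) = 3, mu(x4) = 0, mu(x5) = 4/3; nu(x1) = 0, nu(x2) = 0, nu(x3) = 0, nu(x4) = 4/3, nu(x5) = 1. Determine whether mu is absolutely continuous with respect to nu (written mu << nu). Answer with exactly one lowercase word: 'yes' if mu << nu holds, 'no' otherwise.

mu << nu means: every nu-null measurable set is also mu-null; equivalently, for every atom x, if nu({x}) = 0 then mu({x}) = 0.
Checking each atom:
  x1: nu = 0, mu = 7 > 0 -> violates mu << nu.
  x2: nu = 0, mu = 0 -> consistent with mu << nu.
  x3: nu = 0, mu = 3 > 0 -> violates mu << nu.
  x4: nu = 4/3 > 0 -> no constraint.
  x5: nu = 1 > 0 -> no constraint.
The atom(s) x1, x3 violate the condition (nu = 0 but mu > 0). Therefore mu is NOT absolutely continuous w.r.t. nu.

no


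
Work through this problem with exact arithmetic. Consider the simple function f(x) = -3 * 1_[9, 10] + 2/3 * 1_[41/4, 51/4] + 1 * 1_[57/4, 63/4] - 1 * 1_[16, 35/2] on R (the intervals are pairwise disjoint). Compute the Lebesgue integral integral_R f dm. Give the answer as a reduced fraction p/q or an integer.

For a simple function f = sum_i c_i * 1_{A_i} with disjoint A_i,
  integral f dm = sum_i c_i * m(A_i).
Lengths of the A_i:
  m(A_1) = 10 - 9 = 1.
  m(A_2) = 51/4 - 41/4 = 5/2.
  m(A_3) = 63/4 - 57/4 = 3/2.
  m(A_4) = 35/2 - 16 = 3/2.
Contributions c_i * m(A_i):
  (-3) * (1) = -3.
  (2/3) * (5/2) = 5/3.
  (1) * (3/2) = 3/2.
  (-1) * (3/2) = -3/2.
Total: -3 + 5/3 + 3/2 - 3/2 = -4/3.

-4/3


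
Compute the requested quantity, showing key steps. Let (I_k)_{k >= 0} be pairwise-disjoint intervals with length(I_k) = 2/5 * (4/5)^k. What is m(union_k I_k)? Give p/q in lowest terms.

By countable additivity of the Lebesgue measure on pairwise disjoint measurable sets,
  m(union_{k >= 0} I_k) = sum_{k >= 0} m(I_k) = sum_{k >= 0} a * r^k,
  with a = 2/5 and r = 4/5.
Since 0 < r = 4/5 < 1, the geometric series converges:
  sum_{k >= 0} a * r^k = a / (1 - r).
  = 2/5 / (1 - 4/5)
  = 2/5 / (1/5)
  = 2.

2


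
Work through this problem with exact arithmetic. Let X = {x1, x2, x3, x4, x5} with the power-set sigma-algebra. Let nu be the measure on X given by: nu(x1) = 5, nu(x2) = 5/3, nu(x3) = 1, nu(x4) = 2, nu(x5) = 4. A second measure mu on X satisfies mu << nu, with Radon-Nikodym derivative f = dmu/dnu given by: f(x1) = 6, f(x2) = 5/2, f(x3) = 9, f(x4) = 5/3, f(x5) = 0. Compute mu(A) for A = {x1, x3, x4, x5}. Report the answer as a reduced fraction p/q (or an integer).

By the defining property of the Radon-Nikodym derivative, for every measurable set A,
  mu(A) = integral_A f dnu.
Since nu is a discrete measure concentrated on the atoms of X, the integral over A reduces to the sum
  mu(A) = sum_{x in A} f(x) * nu({x}).
Computing each term:
  x1: f(x1) * nu(x1) = 6 * 5 = 30.
  x3: f(x3) * nu(x3) = 9 * 1 = 9.
  x4: f(x4) * nu(x4) = 5/3 * 2 = 10/3.
  x5: f(x5) * nu(x5) = 0 * 4 = 0.
Summing: mu(A) = 30 + 9 + 10/3 + 0 = 127/3.

127/3


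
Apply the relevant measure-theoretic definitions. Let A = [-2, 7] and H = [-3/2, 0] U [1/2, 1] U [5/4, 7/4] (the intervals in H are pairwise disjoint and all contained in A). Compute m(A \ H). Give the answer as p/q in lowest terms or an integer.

The ambient interval has length m(A) = 7 - (-2) = 9.
Since the holes are disjoint and sit inside A, by finite additivity
  m(H) = sum_i (b_i - a_i), and m(A \ H) = m(A) - m(H).
Computing the hole measures:
  m(H_1) = 0 - (-3/2) = 3/2.
  m(H_2) = 1 - 1/2 = 1/2.
  m(H_3) = 7/4 - 5/4 = 1/2.
Summed: m(H) = 3/2 + 1/2 + 1/2 = 5/2.
So m(A \ H) = 9 - 5/2 = 13/2.

13/2


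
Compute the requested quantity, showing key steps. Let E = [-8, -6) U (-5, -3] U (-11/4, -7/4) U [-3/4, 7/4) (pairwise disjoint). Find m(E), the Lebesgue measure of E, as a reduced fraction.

For pairwise disjoint intervals, m(union_i I_i) = sum_i m(I_i),
and m is invariant under swapping open/closed endpoints (single points have measure 0).
So m(E) = sum_i (b_i - a_i).
  I_1 has length -6 - (-8) = 2.
  I_2 has length -3 - (-5) = 2.
  I_3 has length -7/4 - (-11/4) = 1.
  I_4 has length 7/4 - (-3/4) = 5/2.
Summing:
  m(E) = 2 + 2 + 1 + 5/2 = 15/2.

15/2


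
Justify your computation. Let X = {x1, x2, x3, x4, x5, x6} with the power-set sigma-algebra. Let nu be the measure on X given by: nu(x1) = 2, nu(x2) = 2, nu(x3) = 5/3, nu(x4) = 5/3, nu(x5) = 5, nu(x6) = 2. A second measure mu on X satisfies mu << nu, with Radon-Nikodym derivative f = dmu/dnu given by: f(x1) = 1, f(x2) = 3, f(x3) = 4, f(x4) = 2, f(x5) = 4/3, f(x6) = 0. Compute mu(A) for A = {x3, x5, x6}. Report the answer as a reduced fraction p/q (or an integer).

By the defining property of the Radon-Nikodym derivative, for every measurable set A,
  mu(A) = integral_A f dnu.
Since nu is a discrete measure concentrated on the atoms of X, the integral over A reduces to the sum
  mu(A) = sum_{x in A} f(x) * nu({x}).
Computing each term:
  x3: f(x3) * nu(x3) = 4 * 5/3 = 20/3.
  x5: f(x5) * nu(x5) = 4/3 * 5 = 20/3.
  x6: f(x6) * nu(x6) = 0 * 2 = 0.
Summing: mu(A) = 20/3 + 20/3 + 0 = 40/3.

40/3


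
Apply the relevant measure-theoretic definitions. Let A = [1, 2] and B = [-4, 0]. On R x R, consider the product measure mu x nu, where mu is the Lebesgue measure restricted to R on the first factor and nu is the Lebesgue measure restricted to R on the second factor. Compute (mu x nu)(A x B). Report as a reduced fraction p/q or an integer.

For a measurable rectangle A x B, the product measure satisfies
  (mu x nu)(A x B) = mu(A) * nu(B).
  mu(A) = 1.
  nu(B) = 4.
  (mu x nu)(A x B) = 1 * 4 = 4.

4


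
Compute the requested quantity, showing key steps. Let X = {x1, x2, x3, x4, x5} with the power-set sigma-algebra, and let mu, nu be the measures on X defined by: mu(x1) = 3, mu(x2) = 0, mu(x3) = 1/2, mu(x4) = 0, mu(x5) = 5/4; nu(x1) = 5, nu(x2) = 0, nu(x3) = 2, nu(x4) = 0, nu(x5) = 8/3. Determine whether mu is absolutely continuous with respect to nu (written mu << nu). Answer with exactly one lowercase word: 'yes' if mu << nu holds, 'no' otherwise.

mu << nu means: every nu-null measurable set is also mu-null; equivalently, for every atom x, if nu({x}) = 0 then mu({x}) = 0.
Checking each atom:
  x1: nu = 5 > 0 -> no constraint.
  x2: nu = 0, mu = 0 -> consistent with mu << nu.
  x3: nu = 2 > 0 -> no constraint.
  x4: nu = 0, mu = 0 -> consistent with mu << nu.
  x5: nu = 8/3 > 0 -> no constraint.
No atom violates the condition. Therefore mu << nu.

yes


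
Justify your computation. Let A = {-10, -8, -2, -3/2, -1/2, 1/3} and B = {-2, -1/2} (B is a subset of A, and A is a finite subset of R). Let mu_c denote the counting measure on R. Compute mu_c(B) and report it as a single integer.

Counting measure assigns mu_c(E) = |E| (number of elements) when E is finite.
B has 2 element(s), so mu_c(B) = 2.

2


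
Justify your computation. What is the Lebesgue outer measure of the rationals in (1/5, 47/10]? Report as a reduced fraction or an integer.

Q cap (1/5, 47/10] is countable; list its elements as q_1, q_2, ... . Fix eps > 0 and cover the k-th point by an interval of length eps * 2^(-k). The cover has total length eps * sum_{k>=1} 2^(-k) = eps, so by definition of outer measure m*(Q cap (1/5, 47/10]) <= eps. Since eps was arbitrary and m* >= 0, the outer measure is 0.

0


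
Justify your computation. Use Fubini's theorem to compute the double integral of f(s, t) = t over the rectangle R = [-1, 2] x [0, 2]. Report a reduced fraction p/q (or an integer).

f(s, t) is a tensor product of a function of s and a function of t, and both factors are bounded continuous (hence Lebesgue integrable) on the rectangle, so Fubini's theorem applies:
  integral_R f d(m x m) = (integral_a1^b1 1 ds) * (integral_a2^b2 t dt).
Inner integral in s: integral_{-1}^{2} 1 ds = (2^1 - (-1)^1)/1
  = 3.
Inner integral in t: integral_{0}^{2} t dt = (2^2 - 0^2)/2
  = 2.
Product: (3) * (2) = 6.

6


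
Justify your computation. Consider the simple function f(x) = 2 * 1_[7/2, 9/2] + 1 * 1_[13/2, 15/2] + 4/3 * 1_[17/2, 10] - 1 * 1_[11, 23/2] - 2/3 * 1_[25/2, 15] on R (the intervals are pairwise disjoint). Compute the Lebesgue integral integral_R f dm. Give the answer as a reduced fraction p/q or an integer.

For a simple function f = sum_i c_i * 1_{A_i} with disjoint A_i,
  integral f dm = sum_i c_i * m(A_i).
Lengths of the A_i:
  m(A_1) = 9/2 - 7/2 = 1.
  m(A_2) = 15/2 - 13/2 = 1.
  m(A_3) = 10 - 17/2 = 3/2.
  m(A_4) = 23/2 - 11 = 1/2.
  m(A_5) = 15 - 25/2 = 5/2.
Contributions c_i * m(A_i):
  (2) * (1) = 2.
  (1) * (1) = 1.
  (4/3) * (3/2) = 2.
  (-1) * (1/2) = -1/2.
  (-2/3) * (5/2) = -5/3.
Total: 2 + 1 + 2 - 1/2 - 5/3 = 17/6.

17/6


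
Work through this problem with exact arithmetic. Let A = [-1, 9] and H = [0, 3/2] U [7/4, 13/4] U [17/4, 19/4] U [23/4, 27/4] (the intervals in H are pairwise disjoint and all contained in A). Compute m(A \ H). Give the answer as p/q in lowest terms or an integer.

The ambient interval has length m(A) = 9 - (-1) = 10.
Since the holes are disjoint and sit inside A, by finite additivity
  m(H) = sum_i (b_i - a_i), and m(A \ H) = m(A) - m(H).
Computing the hole measures:
  m(H_1) = 3/2 - 0 = 3/2.
  m(H_2) = 13/4 - 7/4 = 3/2.
  m(H_3) = 19/4 - 17/4 = 1/2.
  m(H_4) = 27/4 - 23/4 = 1.
Summed: m(H) = 3/2 + 3/2 + 1/2 + 1 = 9/2.
So m(A \ H) = 10 - 9/2 = 11/2.

11/2


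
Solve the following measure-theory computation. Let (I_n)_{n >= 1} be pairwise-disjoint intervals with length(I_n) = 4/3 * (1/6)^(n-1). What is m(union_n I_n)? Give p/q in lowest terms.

By countable additivity of the Lebesgue measure on pairwise disjoint measurable sets,
  m(union_{n >= 1} I_n) = sum_{n >= 1} m(I_n) = sum_{n >= 1} a * r^(n-1),
  with a = 4/3 and r = 1/6.
Since 0 < r = 1/6 < 1, the geometric series converges:
  sum_{n >= 1} a * r^(n-1) = a / (1 - r).
  = 4/3 / (1 - 1/6)
  = 4/3 / (5/6)
  = 8/5.

8/5


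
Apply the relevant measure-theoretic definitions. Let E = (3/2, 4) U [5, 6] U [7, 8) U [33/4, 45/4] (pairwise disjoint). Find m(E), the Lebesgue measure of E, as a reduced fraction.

For pairwise disjoint intervals, m(union_i I_i) = sum_i m(I_i),
and m is invariant under swapping open/closed endpoints (single points have measure 0).
So m(E) = sum_i (b_i - a_i).
  I_1 has length 4 - 3/2 = 5/2.
  I_2 has length 6 - 5 = 1.
  I_3 has length 8 - 7 = 1.
  I_4 has length 45/4 - 33/4 = 3.
Summing:
  m(E) = 5/2 + 1 + 1 + 3 = 15/2.

15/2


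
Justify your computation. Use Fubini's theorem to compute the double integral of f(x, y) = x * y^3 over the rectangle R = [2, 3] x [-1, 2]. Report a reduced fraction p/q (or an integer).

f(x, y) is a tensor product of a function of x and a function of y, and both factors are bounded continuous (hence Lebesgue integrable) on the rectangle, so Fubini's theorem applies:
  integral_R f d(m x m) = (integral_a1^b1 x dx) * (integral_a2^b2 y^3 dy).
Inner integral in x: integral_{2}^{3} x dx = (3^2 - 2^2)/2
  = 5/2.
Inner integral in y: integral_{-1}^{2} y^3 dy = (2^4 - (-1)^4)/4
  = 15/4.
Product: (5/2) * (15/4) = 75/8.

75/8


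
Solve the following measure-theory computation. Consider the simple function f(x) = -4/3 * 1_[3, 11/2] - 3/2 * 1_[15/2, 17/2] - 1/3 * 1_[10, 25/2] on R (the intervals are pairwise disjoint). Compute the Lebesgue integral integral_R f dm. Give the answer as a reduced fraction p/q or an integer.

For a simple function f = sum_i c_i * 1_{A_i} with disjoint A_i,
  integral f dm = sum_i c_i * m(A_i).
Lengths of the A_i:
  m(A_1) = 11/2 - 3 = 5/2.
  m(A_2) = 17/2 - 15/2 = 1.
  m(A_3) = 25/2 - 10 = 5/2.
Contributions c_i * m(A_i):
  (-4/3) * (5/2) = -10/3.
  (-3/2) * (1) = -3/2.
  (-1/3) * (5/2) = -5/6.
Total: -10/3 - 3/2 - 5/6 = -17/3.

-17/3


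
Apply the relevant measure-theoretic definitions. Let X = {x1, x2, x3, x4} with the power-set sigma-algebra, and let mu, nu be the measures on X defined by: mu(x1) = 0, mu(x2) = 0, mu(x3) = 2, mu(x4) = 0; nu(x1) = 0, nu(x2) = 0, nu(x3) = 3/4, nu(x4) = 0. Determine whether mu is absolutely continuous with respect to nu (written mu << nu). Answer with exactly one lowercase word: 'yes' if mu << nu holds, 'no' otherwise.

mu << nu means: every nu-null measurable set is also mu-null; equivalently, for every atom x, if nu({x}) = 0 then mu({x}) = 0.
Checking each atom:
  x1: nu = 0, mu = 0 -> consistent with mu << nu.
  x2: nu = 0, mu = 0 -> consistent with mu << nu.
  x3: nu = 3/4 > 0 -> no constraint.
  x4: nu = 0, mu = 0 -> consistent with mu << nu.
No atom violates the condition. Therefore mu << nu.

yes


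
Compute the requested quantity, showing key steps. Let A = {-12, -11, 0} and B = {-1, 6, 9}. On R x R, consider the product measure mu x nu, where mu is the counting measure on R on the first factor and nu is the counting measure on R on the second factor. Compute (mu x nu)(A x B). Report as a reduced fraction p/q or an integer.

For a measurable rectangle A x B, the product measure satisfies
  (mu x nu)(A x B) = mu(A) * nu(B).
  mu(A) = 3.
  nu(B) = 3.
  (mu x nu)(A x B) = 3 * 3 = 9.

9


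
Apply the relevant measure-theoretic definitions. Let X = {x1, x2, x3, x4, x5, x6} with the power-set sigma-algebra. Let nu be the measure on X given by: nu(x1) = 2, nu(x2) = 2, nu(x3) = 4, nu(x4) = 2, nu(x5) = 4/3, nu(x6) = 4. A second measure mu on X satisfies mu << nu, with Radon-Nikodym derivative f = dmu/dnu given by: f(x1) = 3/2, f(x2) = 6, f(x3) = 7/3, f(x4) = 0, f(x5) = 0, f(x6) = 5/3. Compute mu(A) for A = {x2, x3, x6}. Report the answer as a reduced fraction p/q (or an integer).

By the defining property of the Radon-Nikodym derivative, for every measurable set A,
  mu(A) = integral_A f dnu.
Since nu is a discrete measure concentrated on the atoms of X, the integral over A reduces to the sum
  mu(A) = sum_{x in A} f(x) * nu({x}).
Computing each term:
  x2: f(x2) * nu(x2) = 6 * 2 = 12.
  x3: f(x3) * nu(x3) = 7/3 * 4 = 28/3.
  x6: f(x6) * nu(x6) = 5/3 * 4 = 20/3.
Summing: mu(A) = 12 + 28/3 + 20/3 = 28.

28
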